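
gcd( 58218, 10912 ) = 62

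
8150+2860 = 11010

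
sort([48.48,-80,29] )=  [  -  80, 29, 48.48 ] 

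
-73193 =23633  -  96826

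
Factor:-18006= -2^1*3^1*  3001^1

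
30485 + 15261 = 45746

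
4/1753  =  4/1753 = 0.00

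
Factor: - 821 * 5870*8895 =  - 2^1*3^1*5^2*587^1 * 593^1 * 821^1= - 42867406650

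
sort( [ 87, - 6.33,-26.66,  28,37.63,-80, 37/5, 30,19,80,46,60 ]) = [  -  80, - 26.66,-6.33, 37/5,19,28, 30,37.63, 46,60, 80,87]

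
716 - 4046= -3330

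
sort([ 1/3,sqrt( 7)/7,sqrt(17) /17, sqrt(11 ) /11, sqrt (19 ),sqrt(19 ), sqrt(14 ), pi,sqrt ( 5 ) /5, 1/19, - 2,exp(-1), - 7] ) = [-7, - 2,1/19,sqrt(17) /17,sqrt(11 ) /11 , 1/3,exp( -1 ),sqrt(7)/7,  sqrt (5 ) /5 , pi , sqrt( 14 ), sqrt(19),sqrt(19) ]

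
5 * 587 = 2935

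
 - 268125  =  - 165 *1625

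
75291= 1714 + 73577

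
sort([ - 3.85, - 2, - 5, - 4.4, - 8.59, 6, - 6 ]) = [ - 8.59,-6, - 5, - 4.4,-3.85, - 2,6]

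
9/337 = 9/337  =  0.03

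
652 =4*163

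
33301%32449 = 852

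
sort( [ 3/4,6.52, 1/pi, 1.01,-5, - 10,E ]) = [  -  10, - 5, 1/pi, 3/4 , 1.01, E,6.52 ]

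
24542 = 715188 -690646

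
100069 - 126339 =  - 26270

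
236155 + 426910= 663065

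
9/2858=9/2858=0.00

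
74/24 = 3+1/12 = 3.08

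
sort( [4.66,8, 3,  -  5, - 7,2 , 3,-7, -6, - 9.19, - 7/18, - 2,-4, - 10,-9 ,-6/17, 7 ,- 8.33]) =[ - 10, - 9.19, - 9,  -  8.33, - 7, - 7, - 6, - 5, - 4, - 2,  -  7/18, - 6/17, 2,3,3, 4.66,7, 8]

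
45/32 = 45/32 = 1.41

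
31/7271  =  31/7271 = 0.00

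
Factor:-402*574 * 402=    - 2^3*3^2*7^1*41^1*67^2 = - 92760696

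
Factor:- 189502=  - 2^1*41^1 * 2311^1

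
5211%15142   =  5211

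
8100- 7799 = 301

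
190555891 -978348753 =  - 787792862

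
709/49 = 709/49 = 14.47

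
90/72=1  +  1/4 = 1.25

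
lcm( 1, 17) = 17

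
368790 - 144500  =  224290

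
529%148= 85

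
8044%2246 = 1306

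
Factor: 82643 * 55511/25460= 2^( - 2)*5^(-1)* 11^2*19^( - 1)*67^( - 1 ) * 683^1*55511^1 = 4587595573/25460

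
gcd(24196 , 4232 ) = 92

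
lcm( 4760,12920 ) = 90440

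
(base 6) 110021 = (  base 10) 9085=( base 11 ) 690a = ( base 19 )1633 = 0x237D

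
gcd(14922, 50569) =829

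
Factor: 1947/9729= 3^( - 1)*11^1*23^( - 1)*47^ ( - 1)*59^1 =649/3243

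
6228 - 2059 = 4169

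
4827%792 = 75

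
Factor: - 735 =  - 3^1*5^1*7^2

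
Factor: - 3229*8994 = -2^1*3^1*1499^1*3229^1 = -29041626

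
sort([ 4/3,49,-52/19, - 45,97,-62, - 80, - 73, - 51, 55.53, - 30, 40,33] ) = [ - 80, - 73,  -  62, - 51, - 45, - 30, - 52/19, 4/3,33,40, 49,55.53,97]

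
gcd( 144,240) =48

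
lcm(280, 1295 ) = 10360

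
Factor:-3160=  - 2^3*5^1*79^1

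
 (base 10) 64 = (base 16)40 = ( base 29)26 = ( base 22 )2K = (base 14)48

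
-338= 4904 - 5242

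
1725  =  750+975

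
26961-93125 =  - 66164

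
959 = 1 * 959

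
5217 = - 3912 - -9129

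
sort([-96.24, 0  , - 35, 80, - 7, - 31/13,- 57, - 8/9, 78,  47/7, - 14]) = [ - 96.24 , - 57,-35, - 14, -7, - 31/13,- 8/9, 0, 47/7, 78, 80 ]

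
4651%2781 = 1870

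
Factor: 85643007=3^1 * 23^1  *  1241203^1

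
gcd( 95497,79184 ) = 1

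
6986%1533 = 854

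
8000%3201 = 1598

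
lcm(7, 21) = 21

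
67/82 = 67/82 = 0.82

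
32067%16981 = 15086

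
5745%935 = 135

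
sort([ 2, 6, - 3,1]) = [ - 3,1, 2, 6] 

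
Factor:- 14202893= - 59^1*240727^1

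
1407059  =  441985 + 965074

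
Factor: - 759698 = - 2^1 * 379849^1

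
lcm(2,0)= 0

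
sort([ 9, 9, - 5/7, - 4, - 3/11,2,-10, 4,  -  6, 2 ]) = [ - 10, - 6, - 4, - 5/7, - 3/11,2 , 2, 4,9,9 ]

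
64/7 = 64/7=9.14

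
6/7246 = 3/3623= 0.00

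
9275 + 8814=18089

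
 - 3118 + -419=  - 3537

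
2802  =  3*934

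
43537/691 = 43537/691  =  63.01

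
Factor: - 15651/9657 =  - 47/29=- 29^(-1)*47^1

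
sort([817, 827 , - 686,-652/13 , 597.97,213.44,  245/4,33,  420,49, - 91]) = [ - 686, - 91, - 652/13,  33, 49, 245/4,  213.44,420,  597.97, 817, 827] 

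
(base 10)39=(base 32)17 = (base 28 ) 1B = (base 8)47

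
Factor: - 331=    - 331^1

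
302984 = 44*6886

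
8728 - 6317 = 2411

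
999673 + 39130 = 1038803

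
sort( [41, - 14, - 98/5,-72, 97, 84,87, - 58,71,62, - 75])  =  [  -  75, - 72, - 58,  -  98/5 ,  -  14, 41,62,71, 84,87,97]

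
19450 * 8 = 155600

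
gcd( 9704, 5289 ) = 1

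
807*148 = 119436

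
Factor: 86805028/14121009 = 2^2*3^( - 2)*7^( -1 ) * 19^( - 1)*47^ ( - 1)*251^(-1 )*3557^1*6101^1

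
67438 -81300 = -13862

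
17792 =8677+9115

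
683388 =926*738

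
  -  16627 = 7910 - 24537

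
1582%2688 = 1582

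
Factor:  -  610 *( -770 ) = 469700 = 2^2*5^2*7^1 *11^1*61^1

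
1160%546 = 68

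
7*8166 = 57162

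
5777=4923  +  854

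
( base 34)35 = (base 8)153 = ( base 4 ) 1223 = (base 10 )107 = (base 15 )72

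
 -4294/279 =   -  4294/279 = -15.39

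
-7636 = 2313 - 9949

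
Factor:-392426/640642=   -  449/733 = -449^1*733^( - 1)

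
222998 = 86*2593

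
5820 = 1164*5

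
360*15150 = 5454000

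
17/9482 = 17/9482 = 0.00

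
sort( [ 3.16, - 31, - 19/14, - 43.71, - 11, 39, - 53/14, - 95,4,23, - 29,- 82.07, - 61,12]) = [ - 95, - 82.07, - 61, - 43.71, - 31, - 29,  -  11, - 53/14,-19/14, 3.16,4, 12, 23, 39 ]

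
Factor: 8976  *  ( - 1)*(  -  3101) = 27834576 =2^4 *3^1*7^1*11^1*17^1*443^1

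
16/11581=16/11581= 0.00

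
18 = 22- 4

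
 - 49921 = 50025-99946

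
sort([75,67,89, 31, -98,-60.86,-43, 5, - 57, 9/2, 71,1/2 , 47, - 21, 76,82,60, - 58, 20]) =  [-98 , - 60.86,-58 ,-57, - 43, - 21, 1/2,9/2, 5, 20,31, 47,60,67,71, 75,76,  82,89] 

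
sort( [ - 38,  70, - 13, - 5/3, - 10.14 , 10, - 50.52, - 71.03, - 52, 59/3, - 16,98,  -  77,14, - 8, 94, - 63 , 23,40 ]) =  [ - 77,-71.03, - 63, - 52, -50.52, - 38, -16, - 13 , - 10.14,- 8 , - 5/3, 10,14,59/3,23, 40, 70,94,98 ] 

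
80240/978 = 82 + 22/489 = 82.04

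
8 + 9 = 17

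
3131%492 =179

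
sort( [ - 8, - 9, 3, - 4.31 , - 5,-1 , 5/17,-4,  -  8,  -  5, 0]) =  [  -  9, -8,-8,- 5, - 5,  -  4.31, - 4, - 1,0, 5/17,3]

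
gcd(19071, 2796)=3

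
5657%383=295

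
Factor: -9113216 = -2^7 * 7^2*1453^1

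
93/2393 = 93/2393 = 0.04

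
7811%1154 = 887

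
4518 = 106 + 4412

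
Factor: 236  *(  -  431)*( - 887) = 2^2*59^1*431^1 * 887^1 = 90222092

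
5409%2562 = 285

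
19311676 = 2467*7828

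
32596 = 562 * 58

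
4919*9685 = 47640515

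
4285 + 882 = 5167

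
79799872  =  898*88864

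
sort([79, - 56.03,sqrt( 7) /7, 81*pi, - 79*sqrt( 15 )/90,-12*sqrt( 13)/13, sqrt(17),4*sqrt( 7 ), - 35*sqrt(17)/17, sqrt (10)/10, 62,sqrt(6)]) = [ - 56.03,  -  35*sqrt( 17)/17, -79*sqrt( 15)/90, - 12*sqrt(13)/13, sqrt ( 10)/10, sqrt( 7)/7,  sqrt( 6),sqrt (17 ),  4* sqrt( 7) , 62,79,  81*pi]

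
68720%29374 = 9972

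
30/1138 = 15/569 = 0.03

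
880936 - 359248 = 521688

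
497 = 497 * 1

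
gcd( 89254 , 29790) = 2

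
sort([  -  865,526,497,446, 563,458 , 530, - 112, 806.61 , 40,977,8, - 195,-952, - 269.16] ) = [ - 952, - 865,  -  269.16, - 195, - 112,8 , 40,446,  458,497, 526,530,563, 806.61, 977]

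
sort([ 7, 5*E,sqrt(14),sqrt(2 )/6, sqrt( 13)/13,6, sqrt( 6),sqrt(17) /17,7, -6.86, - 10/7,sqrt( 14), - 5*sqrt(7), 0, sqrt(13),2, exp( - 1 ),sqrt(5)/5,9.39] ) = [ - 5*sqrt (7),-6.86, - 10/7, 0,sqrt( 2) /6, sqrt(17)/17, sqrt( 13) /13,exp(-1 ),sqrt ( 5 ) /5,2,sqrt( 6), sqrt(13 ), sqrt( 14),sqrt (14),6,7,7, 9.39,5*E] 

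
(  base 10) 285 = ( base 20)E5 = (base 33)8L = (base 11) 23a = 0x11d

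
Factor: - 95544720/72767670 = -2^3*3^1 * 29^( - 1)*83641^ (-1)*132701^1 = -3184824/2425589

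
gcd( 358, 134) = 2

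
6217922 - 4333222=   1884700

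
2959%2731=228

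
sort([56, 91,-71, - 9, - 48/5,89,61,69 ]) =[ - 71, - 48/5, -9,56, 61,69, 89,91]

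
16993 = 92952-75959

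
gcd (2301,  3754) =1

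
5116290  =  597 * 8570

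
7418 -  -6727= 14145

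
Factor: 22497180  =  2^2*3^1*5^1*374953^1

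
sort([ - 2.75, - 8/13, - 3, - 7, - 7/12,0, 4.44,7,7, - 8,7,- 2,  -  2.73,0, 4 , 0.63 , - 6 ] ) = [ - 8,  -  7, - 6, - 3, - 2.75,  -  2.73, - 2,  -  8/13,-7/12,0, 0,0.63, 4 , 4.44,7,7,7 ]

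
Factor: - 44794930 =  - 2^1*5^1 * 4479493^1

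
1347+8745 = 10092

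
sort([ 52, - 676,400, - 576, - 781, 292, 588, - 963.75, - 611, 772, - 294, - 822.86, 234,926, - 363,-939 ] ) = [ - 963.75,-939, - 822.86, - 781, - 676,- 611, - 576, - 363, - 294, 52, 234, 292, 400, 588, 772, 926] 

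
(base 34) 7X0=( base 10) 9214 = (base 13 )426a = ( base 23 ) h9e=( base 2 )10001111111110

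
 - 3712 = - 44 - 3668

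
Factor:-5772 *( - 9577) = 55278444 = 2^2*3^1*13^1*37^1*61^1*157^1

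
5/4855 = 1/971 = 0.00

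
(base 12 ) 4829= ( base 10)8097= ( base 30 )8tr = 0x1FA1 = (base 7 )32415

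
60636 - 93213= -32577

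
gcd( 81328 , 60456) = 8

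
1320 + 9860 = 11180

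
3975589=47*84587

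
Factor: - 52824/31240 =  - 93/55 = - 3^1 * 5^( - 1 ) * 11^ (- 1)*31^1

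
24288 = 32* 759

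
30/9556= 15/4778=0.00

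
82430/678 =121 + 196/339 =121.58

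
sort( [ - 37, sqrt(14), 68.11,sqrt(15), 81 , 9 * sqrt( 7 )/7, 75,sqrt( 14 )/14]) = [ - 37, sqrt( 14)/14, 9*sqrt( 7)/7, sqrt( 14), sqrt( 15), 68.11, 75 , 81 ] 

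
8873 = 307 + 8566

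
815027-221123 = 593904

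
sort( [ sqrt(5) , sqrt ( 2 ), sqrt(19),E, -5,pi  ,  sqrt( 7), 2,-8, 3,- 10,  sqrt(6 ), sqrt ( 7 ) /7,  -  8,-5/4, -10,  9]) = [-10, - 10, - 8,-8, - 5,-5/4, sqrt( 7)/7 , sqrt(2), 2,  sqrt(5), sqrt(6), sqrt(7), E, 3, pi,sqrt(19 ), 9 ]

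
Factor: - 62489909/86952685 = -5^(  -  1)*17^1 * 59^1*62303^1 * 17390537^(-1 )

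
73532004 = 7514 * 9786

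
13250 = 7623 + 5627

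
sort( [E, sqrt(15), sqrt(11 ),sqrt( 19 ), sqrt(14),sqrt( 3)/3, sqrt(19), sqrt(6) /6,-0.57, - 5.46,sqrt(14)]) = [- 5.46, - 0.57, sqrt( 6) /6, sqrt(3)/3, E , sqrt( 11),sqrt(14 ), sqrt( 14), sqrt(15) , sqrt( 19 ),sqrt(19 )] 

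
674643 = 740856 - 66213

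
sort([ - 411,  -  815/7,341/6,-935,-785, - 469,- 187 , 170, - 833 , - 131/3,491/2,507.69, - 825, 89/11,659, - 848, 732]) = [ - 935, - 848, - 833 ,  -  825, - 785, - 469, - 411,-187,  -  815/7, - 131/3, 89/11, 341/6, 170, 491/2, 507.69, 659, 732] 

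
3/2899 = 3/2899 = 0.00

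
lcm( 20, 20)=20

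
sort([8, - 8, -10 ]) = [-10, - 8,8 ]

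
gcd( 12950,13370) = 70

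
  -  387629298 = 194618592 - 582247890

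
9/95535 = 1/10615 = 0.00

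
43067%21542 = 21525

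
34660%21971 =12689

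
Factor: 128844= 2^2 * 3^3*1193^1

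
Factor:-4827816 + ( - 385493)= -5213309^1=   - 5213309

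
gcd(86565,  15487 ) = 1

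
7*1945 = 13615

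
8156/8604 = 2039/2151=0.95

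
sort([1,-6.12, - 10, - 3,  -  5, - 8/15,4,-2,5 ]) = [ - 10,-6.12, - 5, - 3, - 2,-8/15,1, 4,5]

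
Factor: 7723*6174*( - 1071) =  -  2^1*3^4* 7^4*17^1 * 7723^1= - 51067209942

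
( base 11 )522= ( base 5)10004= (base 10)629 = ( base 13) 395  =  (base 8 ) 1165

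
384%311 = 73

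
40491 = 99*409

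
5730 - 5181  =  549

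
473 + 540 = 1013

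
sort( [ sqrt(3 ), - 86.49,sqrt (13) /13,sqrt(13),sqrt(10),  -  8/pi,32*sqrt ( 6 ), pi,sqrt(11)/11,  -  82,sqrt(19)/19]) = [ -86.49 , - 82  ,  -  8/pi,sqrt ( 19 ) /19, sqrt(13 ) /13, sqrt( 11)/11,sqrt(3 ),pi,sqrt( 10 ),sqrt( 13 ), 32*sqrt(6) ] 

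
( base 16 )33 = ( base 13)3c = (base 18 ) 2f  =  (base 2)110011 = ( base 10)51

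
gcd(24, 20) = 4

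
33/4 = 8 + 1/4 = 8.25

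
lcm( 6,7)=42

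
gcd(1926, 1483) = 1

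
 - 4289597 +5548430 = 1258833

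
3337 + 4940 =8277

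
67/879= 67/879 = 0.08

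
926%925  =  1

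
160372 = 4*40093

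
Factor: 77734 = 2^1*38867^1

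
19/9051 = 19/9051 =0.00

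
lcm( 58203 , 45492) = 3957804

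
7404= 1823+5581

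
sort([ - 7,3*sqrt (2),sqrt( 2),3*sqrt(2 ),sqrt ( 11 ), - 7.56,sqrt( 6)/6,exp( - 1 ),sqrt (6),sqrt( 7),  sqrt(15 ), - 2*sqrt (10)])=[ - 7.56,-7,-2*sqrt( 10),exp( - 1 ), sqrt(6)/6,sqrt(2) , sqrt ( 6),  sqrt(7) , sqrt( 11),sqrt( 15), 3*sqrt(2) , 3 * sqrt(2) ] 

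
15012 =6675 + 8337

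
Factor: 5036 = 2^2*1259^1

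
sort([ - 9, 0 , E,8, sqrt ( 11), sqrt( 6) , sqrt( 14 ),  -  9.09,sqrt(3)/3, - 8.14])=[ - 9.09, - 9, - 8.14 , 0,sqrt( 3 ) /3,sqrt( 6),E,sqrt(  11 ),sqrt ( 14),8] 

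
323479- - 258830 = 582309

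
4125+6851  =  10976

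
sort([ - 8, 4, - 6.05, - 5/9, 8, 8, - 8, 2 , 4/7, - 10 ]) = [ - 10, - 8, - 8, - 6.05  ,-5/9 , 4/7,2, 4,8, 8]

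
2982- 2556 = 426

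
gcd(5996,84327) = 1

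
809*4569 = 3696321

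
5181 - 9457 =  - 4276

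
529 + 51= 580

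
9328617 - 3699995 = 5628622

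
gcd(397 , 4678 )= 1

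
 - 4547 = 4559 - 9106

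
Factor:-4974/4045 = -2^1 *3^1 * 5^( - 1)*809^( - 1 )*829^1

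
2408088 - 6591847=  - 4183759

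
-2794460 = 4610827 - 7405287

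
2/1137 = 2/1137  =  0.00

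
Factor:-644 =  - 2^2*7^1*23^1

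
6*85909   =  515454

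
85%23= 16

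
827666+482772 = 1310438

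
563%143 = 134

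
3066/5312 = 1533/2656 = 0.58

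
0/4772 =0  =  0.00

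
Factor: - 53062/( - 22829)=2^1*37^( - 1)*43^1 = 86/37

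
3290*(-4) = - 13160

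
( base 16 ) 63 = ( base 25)3o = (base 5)344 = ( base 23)47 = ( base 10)99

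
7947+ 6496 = 14443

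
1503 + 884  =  2387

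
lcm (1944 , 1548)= 83592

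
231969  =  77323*3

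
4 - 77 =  - 73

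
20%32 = 20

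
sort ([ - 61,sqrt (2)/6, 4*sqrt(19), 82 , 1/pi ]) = [  -  61,  sqrt(2)/6, 1/pi,  4*sqrt(19), 82 ]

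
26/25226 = 13/12613 = 0.00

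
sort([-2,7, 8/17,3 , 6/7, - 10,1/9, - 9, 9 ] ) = [-10, - 9,  -  2 , 1/9,8/17 , 6/7,  3, 7,9 ]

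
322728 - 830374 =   -  507646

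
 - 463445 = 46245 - 509690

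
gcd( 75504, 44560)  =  16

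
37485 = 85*441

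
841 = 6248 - 5407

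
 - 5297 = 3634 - 8931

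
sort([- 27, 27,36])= [- 27, 27,36]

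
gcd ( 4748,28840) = 4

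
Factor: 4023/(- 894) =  - 9/2 = - 2^ ( - 1 )*3^2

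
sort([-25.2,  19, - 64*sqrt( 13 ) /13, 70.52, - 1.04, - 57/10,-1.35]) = [ - 25.2, - 64*sqrt( 13)/13, - 57/10, - 1.35, - 1.04 , 19, 70.52 ] 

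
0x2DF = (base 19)20D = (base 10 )735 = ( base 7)2100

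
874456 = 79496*11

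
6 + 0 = 6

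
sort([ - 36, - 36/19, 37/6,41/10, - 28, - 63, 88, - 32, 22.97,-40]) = [ - 63, - 40, - 36, - 32, - 28 , - 36/19 , 41/10, 37/6, 22.97,88]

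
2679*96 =257184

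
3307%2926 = 381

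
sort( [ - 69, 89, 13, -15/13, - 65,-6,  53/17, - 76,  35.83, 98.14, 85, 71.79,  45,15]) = [- 76, - 69, - 65, - 6,-15/13, 53/17 , 13, 15,35.83, 45, 71.79,  85,  89,98.14 ] 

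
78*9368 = 730704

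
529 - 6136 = - 5607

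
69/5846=69/5846 = 0.01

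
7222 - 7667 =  - 445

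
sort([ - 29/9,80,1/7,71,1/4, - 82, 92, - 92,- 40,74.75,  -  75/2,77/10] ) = [ - 92,  -  82 , - 40,  -  75/2,-29/9,  1/7  ,  1/4,77/10,71,74.75,80,92]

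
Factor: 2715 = 3^1*5^1 *181^1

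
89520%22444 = 22188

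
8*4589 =36712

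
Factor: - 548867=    - 11^1*41^1*1217^1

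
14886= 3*4962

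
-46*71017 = - 3266782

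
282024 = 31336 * 9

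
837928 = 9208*91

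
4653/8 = 581 + 5/8 = 581.62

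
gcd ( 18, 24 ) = 6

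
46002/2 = 23001 = 23001.00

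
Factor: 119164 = 2^2*31^3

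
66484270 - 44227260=22257010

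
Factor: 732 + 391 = 1123 = 1123^1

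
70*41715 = 2920050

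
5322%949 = 577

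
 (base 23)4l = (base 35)38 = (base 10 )113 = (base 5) 423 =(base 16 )71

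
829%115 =24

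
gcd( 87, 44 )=1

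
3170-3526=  - 356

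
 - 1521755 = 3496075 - 5017830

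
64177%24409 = 15359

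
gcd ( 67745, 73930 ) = 5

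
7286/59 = 123 + 29/59 = 123.49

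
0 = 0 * 78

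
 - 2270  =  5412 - 7682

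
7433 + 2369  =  9802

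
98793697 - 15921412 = 82872285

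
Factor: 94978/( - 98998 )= - 13^2 * 281^1*49499^(-1) = - 47489/49499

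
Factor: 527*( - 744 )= - 2^3  *  3^1*17^1*31^2  =  - 392088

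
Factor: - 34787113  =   - 139^1 * 250267^1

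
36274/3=12091 + 1/3 = 12091.33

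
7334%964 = 586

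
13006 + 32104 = 45110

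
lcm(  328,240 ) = 9840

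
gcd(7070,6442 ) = 2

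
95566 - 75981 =19585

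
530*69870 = 37031100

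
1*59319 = 59319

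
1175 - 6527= - 5352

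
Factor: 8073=3^3*13^1*23^1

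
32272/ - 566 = -16136/283 = -  57.02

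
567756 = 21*27036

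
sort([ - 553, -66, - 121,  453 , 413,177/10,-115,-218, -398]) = [  -  553,-398,-218,  -  121,-115,-66,177/10,413, 453]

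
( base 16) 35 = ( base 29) 1o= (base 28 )1p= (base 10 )53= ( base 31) 1m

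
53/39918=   53/39918 = 0.00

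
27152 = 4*6788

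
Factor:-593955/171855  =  -3^( - 1)*19^ ( - 1 ) * 197^1 = - 197/57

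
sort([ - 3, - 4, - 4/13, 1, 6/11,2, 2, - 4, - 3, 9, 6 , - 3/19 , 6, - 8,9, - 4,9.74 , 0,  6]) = [ - 8, - 4, - 4, - 4, - 3,-3, -4/13, - 3/19, 0, 6/11, 1 , 2, 2,6 , 6,6,9 , 9,9.74 ]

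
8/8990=4/4495=0.00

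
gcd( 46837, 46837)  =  46837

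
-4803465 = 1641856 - 6445321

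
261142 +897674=1158816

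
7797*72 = 561384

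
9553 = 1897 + 7656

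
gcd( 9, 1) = 1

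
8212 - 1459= 6753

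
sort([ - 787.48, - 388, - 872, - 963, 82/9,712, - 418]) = [-963,-872 , - 787.48, -418, -388,82/9,712]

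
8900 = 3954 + 4946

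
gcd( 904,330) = 2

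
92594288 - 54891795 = 37702493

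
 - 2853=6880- 9733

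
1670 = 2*835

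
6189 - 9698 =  - 3509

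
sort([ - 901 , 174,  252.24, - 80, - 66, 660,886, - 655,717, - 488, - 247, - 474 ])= [ - 901, - 655,-488, - 474, - 247, - 80 , - 66, 174, 252.24,  660, 717, 886] 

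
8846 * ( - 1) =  - 8846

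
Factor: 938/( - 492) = -2^( - 1)*3^( - 1)*7^1*41^ ( - 1)*67^1 = - 469/246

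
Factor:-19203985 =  - 5^1*1451^1 * 2647^1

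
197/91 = 197/91 = 2.16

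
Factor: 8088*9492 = 76771296 = 2^5*3^2*7^1 * 113^1*  337^1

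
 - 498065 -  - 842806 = 344741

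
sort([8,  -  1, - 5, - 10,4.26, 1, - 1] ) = [ - 10,  -  5, - 1,-1,  1, 4.26,8 ]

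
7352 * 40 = 294080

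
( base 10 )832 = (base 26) 160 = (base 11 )697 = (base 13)4C0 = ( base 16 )340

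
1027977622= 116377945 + 911599677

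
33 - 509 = -476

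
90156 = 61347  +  28809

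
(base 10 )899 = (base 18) 2DH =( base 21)20h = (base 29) 120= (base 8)1603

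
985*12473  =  12285905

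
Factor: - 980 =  - 2^2*5^1*7^2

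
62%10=2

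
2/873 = 2/873 = 0.00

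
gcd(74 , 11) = 1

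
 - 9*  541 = -4869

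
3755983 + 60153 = 3816136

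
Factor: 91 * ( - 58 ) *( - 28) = 2^3*7^2*13^1 * 29^1 = 147784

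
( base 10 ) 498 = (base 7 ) 1311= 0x1f2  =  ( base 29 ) H5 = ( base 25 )jn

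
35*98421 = 3444735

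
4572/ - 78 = - 59 + 5/13=-58.62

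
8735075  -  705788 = 8029287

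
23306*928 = 21627968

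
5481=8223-2742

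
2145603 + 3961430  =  6107033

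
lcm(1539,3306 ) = 89262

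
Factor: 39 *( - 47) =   -  3^1*13^1*47^1 = -1833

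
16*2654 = 42464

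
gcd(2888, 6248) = 8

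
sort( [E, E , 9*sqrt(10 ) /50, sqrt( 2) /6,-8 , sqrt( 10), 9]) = [ - 8,sqrt (2)/6,9*sqrt( 10)/50,E, E, sqrt(10 ) , 9]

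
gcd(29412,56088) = 684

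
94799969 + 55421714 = 150221683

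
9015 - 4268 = 4747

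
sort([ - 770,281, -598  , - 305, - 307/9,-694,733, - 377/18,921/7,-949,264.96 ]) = [ - 949, - 770, - 694, - 598 , - 305, - 307/9, - 377/18, 921/7, 264.96, 281,733 ]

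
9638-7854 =1784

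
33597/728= 46 + 109/728 = 46.15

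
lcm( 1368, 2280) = 6840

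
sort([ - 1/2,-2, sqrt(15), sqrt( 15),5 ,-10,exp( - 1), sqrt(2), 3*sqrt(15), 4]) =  [ - 10,  -  2, - 1/2, exp( -1), sqrt(2 ), sqrt(15),sqrt(15), 4, 5, 3*sqrt(15 ) ]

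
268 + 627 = 895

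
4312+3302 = 7614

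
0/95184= 0 = 0.00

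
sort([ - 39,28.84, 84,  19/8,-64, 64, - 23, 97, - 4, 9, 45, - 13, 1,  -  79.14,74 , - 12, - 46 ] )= [ - 79.14, - 64, - 46, - 39, - 23 , - 13, - 12, -4,1,  19/8, 9,28.84, 45,64,74,84, 97]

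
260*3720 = 967200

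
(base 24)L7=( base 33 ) FG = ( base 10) 511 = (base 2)111111111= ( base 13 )304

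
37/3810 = 37/3810 = 0.01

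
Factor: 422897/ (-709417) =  - 422897^1*709417^( - 1 ) 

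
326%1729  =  326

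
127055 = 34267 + 92788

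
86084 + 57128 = 143212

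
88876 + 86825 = 175701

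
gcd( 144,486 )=18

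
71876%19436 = 13568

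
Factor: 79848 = 2^3* 3^2* 1109^1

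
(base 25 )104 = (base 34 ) IH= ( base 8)1165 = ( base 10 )629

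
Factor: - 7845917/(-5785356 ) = 2^ (-2)*3^( - 1 ) * 19^1*89^( - 1)*5417^ ( - 1 )  *412943^1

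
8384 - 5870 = 2514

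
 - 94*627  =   - 58938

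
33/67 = 33/67 = 0.49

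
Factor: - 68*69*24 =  - 2^5 * 3^2 * 17^1*23^1 = - 112608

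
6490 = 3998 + 2492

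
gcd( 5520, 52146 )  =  6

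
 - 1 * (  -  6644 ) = 6644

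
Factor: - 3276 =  - 2^2*3^2*7^1*13^1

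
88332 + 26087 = 114419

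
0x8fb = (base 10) 2299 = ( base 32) 27r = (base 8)4373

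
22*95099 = 2092178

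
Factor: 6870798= 2^1*3^3* 11^1*43^1*269^1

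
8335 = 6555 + 1780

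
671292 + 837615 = 1508907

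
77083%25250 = 1333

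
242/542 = 121/271 = 0.45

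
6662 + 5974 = 12636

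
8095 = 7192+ 903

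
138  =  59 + 79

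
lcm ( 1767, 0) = 0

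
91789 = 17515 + 74274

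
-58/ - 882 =29/441 = 0.07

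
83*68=5644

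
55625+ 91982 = 147607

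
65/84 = 65/84 = 0.77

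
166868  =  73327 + 93541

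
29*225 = 6525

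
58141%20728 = 16685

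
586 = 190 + 396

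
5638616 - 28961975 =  - 23323359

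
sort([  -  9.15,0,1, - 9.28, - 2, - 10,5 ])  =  [ - 10, -9.28, - 9.15,-2,0 , 1,  5]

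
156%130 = 26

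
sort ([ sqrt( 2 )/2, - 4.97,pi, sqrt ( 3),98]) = [ - 4.97,sqrt (2)/2, sqrt (3), pi,  98 ] 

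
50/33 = 50/33  =  1.52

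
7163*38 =272194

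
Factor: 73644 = 2^2* 3^1 * 17^1 * 19^2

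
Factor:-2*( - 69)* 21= 2898 = 2^1* 3^2*7^1*23^1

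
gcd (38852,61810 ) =1766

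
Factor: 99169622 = 2^1*2137^1 * 23203^1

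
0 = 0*559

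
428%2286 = 428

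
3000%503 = 485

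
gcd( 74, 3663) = 37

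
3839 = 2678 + 1161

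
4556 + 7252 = 11808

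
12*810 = 9720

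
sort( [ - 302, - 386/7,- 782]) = [ - 782, - 302 , - 386/7] 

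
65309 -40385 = 24924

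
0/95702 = 0 = 0.00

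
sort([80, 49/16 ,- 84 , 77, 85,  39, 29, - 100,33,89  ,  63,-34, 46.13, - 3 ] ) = [-100,-84, - 34,  -  3, 49/16, 29, 33,39,46.13,63, 77,80, 85, 89 ] 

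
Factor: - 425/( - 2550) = 1/6 = 2^( - 1)*3^( - 1)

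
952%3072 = 952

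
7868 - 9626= - 1758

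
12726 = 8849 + 3877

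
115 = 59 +56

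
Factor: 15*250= 2^1*3^1*5^4 = 3750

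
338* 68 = 22984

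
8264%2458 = 890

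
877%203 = 65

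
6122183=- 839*( - 7297 )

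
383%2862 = 383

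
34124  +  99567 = 133691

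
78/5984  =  39/2992 = 0.01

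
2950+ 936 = 3886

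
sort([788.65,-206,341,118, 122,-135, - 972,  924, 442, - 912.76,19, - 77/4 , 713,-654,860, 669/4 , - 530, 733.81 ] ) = [ - 972, - 912.76, - 654, - 530, - 206,-135, - 77/4,19,  118, 122,  669/4,  341, 442 , 713 , 733.81,788.65,860, 924]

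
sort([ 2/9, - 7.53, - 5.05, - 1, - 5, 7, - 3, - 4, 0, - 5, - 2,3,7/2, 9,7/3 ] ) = [ - 7.53, - 5.05 , - 5, - 5, - 4,- 3, - 2, - 1, 0,2/9 , 7/3, 3,7/2,7,  9 ]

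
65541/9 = 7282 + 1/3 = 7282.33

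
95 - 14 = 81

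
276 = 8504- 8228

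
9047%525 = 122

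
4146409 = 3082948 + 1063461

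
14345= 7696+6649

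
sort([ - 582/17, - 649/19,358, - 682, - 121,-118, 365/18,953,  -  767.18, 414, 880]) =[ - 767.18, - 682, - 121, - 118, - 582/17, - 649/19,365/18, 358 , 414,  880,953 ] 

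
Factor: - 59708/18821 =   -  92/29 = - 2^2*23^1*29^ ( - 1)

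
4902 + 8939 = 13841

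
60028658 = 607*98894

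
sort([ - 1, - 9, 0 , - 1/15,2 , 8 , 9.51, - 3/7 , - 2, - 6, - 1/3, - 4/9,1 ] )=[ - 9, - 6, - 2, - 1,-4/9, - 3/7, - 1/3, - 1/15,0,1,2, 8,9.51]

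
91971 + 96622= 188593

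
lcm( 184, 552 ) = 552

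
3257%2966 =291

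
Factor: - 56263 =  - 56263^1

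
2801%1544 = 1257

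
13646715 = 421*32415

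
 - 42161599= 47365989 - 89527588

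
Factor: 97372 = 2^2*11^1*2213^1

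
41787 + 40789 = 82576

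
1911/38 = 50  +  11/38 = 50.29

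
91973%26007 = 13952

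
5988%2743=502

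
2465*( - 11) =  - 27115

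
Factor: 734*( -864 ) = -2^6*3^3*367^1 =- 634176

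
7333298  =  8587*854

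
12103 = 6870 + 5233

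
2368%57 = 31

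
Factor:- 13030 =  - 2^1 * 5^1*1303^1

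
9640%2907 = 919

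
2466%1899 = 567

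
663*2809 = 1862367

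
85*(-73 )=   -  6205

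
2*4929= 9858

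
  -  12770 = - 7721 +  - 5049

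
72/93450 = 12/15575 = 0.00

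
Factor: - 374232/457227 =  - 248/303   =  - 2^3*3^(-1)*31^1*101^( - 1)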